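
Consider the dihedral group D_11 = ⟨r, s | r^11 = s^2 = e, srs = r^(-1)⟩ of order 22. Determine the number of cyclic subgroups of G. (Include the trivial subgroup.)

13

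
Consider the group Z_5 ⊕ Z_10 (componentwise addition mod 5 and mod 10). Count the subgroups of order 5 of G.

6

|G| = 50 and 5 | 50, so subgroups of order 5 are possible by Lagrange.
The subgroups of order 5 are: {(0,0), (0,2), (0,4), (0,6), (0,8)}; {(0,0), (1,0), (2,0), (3,0), (4,0)}; {(0,0), (1,2), (2,4), (3,6), (4,8)}; {(0,0), (1,4), (2,8), (3,2), (4,6)}; … (6 in all).
So G has 6 subgroups of order 5.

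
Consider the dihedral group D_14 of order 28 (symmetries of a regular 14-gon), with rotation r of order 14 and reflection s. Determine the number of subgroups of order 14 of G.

3

|G| = 28 and 14 | 28, so subgroups of order 14 are possible by Lagrange.
The subgroups of order 14 are: {e, r, r^2, r^3, r^4, r^5, r^6, r^7, r^8, r^9, r^10, r^11, r^12, r^13}; {e, r^2, r^4, r^6, r^8, r^10, r^12, s, r^2s, r^4s, r^6s, r^8s, r^10s, r^12s}; {e, r^2, r^4, r^6, r^8, r^10, r^12, rs, r^3s, r^5s, r^7s, r^9s, r^11s, r^13s}.
So G has 3 subgroups of order 14.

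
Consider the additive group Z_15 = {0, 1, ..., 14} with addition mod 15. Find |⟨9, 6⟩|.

5

|⟨9⟩| = 5 and |⟨6⟩| = 5, so |H| is a multiple of lcm(5, 5) = 5 and divides |G| = 15.
Closing under the operation: H = {0, 3, 6, 9, 12}, so |H| = 5.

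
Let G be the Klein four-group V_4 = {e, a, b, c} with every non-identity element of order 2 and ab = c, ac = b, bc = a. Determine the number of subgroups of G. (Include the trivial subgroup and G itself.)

|G| = 4, so by Lagrange every subgroup order divides 4. Divisors: 1, 2, 4.
Subgroups by order — order 1: 1; order 2: 3; order 4: 1.
Total: 1 + 3 + 1 = 5.

5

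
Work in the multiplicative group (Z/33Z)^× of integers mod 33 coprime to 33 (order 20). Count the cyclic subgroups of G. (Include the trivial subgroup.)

8

Group the elements of G by the cyclic subgroup they generate; each cyclic subgroup of order d accounts for φ(d) elements.
Cyclic subgroups by order — order 1: 1; order 2: 3; order 5: 1; order 10: 3.
Total: 8.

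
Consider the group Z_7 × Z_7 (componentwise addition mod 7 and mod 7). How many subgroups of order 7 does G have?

|G| = 49 and 7 | 49, so subgroups of order 7 are possible by Lagrange.
The subgroups of order 7 are: {(0,0), (0,1), (0,2), (0,3), (0,4), (0,5), (0,6)}; {(0,0), (1,0), (2,0), (3,0), (4,0), (5,0), (6,0)}; {(0,0), (1,1), (2,2), (3,3), (4,4), (5,5), (6,6)}; {(0,0), (1,2), (2,4), (3,6), (4,1), (5,3), (6,5)}; … (8 in all).
So G has 8 subgroups of order 7.

8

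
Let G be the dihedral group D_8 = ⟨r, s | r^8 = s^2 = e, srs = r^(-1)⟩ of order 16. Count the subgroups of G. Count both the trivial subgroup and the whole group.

19

|G| = 16, so by Lagrange every subgroup order divides 16. Divisors: 1, 2, 4, 8, 16.
Subgroups by order — order 1: 1; order 2: 9; order 4: 5; order 8: 3; order 16: 1.
Total: 1 + 9 + 5 + 3 + 1 = 19.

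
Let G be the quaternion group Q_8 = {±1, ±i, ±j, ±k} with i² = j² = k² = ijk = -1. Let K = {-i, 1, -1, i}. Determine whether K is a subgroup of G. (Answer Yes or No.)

|K| = 4 divides |G| = 8, consistent with Lagrange.
K contains the identity, every element's inverse is in K, and K is closed under ·: it is a subgroup.
In fact K = ⟨-i⟩.

Yes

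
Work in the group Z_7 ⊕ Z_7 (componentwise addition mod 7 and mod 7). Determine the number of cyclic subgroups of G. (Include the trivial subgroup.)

Each element a generates a cyclic subgroup ⟨a⟩; distinct elements may generate the same one (a cyclic group of order d has φ(d) generators).
Cyclic subgroups by order — order 1: 1; order 7: 8.
Total: 9.

9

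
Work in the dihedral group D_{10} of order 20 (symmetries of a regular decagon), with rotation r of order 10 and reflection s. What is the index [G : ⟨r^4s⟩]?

|⟨r^4s⟩| = 2 and |G| = 20.
By Lagrange, [G : H] = |G|/|H| = 20/2 = 10.

10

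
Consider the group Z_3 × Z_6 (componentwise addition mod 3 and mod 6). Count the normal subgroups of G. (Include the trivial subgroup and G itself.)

G is abelian, so every subgroup is normal.
G has 12 subgroups in total, hence 12 normal subgroups.

12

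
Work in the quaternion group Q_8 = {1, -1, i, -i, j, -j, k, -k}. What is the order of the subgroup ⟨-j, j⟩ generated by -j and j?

|⟨-j⟩| = 4 and |⟨j⟩| = 4, so |H| is a multiple of lcm(4, 4) = 4 and divides |G| = 8.
Closing under the operation: H = {1, -1, j, -j}, so |H| = 4.

4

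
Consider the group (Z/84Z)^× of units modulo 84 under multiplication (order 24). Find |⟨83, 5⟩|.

|⟨83⟩| = 2 and |⟨5⟩| = 6, so |H| is a multiple of lcm(2, 6) = 6 and divides |G| = 24.
Closing under the operation: H = {1, 5, 17, 25, 37, 41, 43, 47, 59, 67, 79, 83}, so |H| = 12.

12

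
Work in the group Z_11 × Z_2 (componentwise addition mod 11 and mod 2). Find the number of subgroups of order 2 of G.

1

|G| = 22 and 2 | 22, so subgroups of order 2 are possible by Lagrange.
The subgroups of order 2 are: {(0,0), (0,1)}.
So G has 1 subgroup of order 2.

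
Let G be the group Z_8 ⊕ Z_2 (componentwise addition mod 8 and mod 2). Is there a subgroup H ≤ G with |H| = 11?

11 does not divide |G| = 16, so by Lagrange no subgroup of order 11 exists.

No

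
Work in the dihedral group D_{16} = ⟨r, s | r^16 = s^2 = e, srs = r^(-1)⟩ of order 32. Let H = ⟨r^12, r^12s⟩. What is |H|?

8

|⟨r^12⟩| = 4 and |⟨r^12s⟩| = 2, so |H| is a multiple of lcm(4, 2) = 4 and divides |G| = 32.
Closing under the operation: H = {e, r^4, r^8, r^12, s, r^4s, r^8s, r^12s}, so |H| = 8.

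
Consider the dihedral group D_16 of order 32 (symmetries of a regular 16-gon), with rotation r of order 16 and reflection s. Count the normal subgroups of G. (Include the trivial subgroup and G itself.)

8

G has 36 subgroups. Checking conjugation-invariance by order — order 1: 1/1 normal; order 2: 1/17 normal; order 4: 1/9 normal; order 8: 1/5 normal; order 16: 3/3 normal; order 32: 1/1 normal.
Total normal subgroups: 8.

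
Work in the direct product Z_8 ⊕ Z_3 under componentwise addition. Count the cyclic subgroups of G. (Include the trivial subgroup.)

8

A cyclic subgroup of order d is generated by each of its φ(d) elements of order d, so the cyclic subgroups of order d number (#elements of order d)/φ(d).
Cyclic subgroups by order — order 1: 1; order 2: 1; order 3: 1; order 4: 1; order 6: 1; order 8: 1; order 12: 1; order 24: 1.
Total: 8.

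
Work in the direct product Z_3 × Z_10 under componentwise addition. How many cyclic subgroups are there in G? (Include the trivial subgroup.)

Group the elements of G by the cyclic subgroup they generate; each cyclic subgroup of order d accounts for φ(d) elements.
Cyclic subgroups by order — order 1: 1; order 2: 1; order 3: 1; order 5: 1; order 6: 1; order 10: 1; order 15: 1; order 30: 1.
Total: 8.

8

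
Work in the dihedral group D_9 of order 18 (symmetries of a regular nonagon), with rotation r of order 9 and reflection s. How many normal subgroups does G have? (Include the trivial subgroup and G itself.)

G has 16 subgroups. Checking conjugation-invariance by order — order 1: 1/1 normal; order 2: 0/9 normal; order 3: 1/1 normal; order 6: 0/3 normal; order 9: 1/1 normal; order 18: 1/1 normal.
Total normal subgroups: 4.

4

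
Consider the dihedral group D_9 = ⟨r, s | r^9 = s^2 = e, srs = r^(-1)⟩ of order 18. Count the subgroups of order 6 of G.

3

|G| = 18 and 6 | 18, so subgroups of order 6 are possible by Lagrange.
The subgroups of order 6 are: {e, r^3, r^6, r^2s, r^5s, r^8s}; {e, r^3, r^6, s, r^3s, r^6s}; {e, r^3, r^6, rs, r^4s, r^7s}.
So G has 3 subgroups of order 6.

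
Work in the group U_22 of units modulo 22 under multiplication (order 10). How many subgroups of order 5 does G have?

1

|G| = 10 and 5 | 10, so subgroups of order 5 are possible by Lagrange.
The subgroups of order 5 are: {1, 3, 5, 9, 15}.
So G has 1 subgroup of order 5.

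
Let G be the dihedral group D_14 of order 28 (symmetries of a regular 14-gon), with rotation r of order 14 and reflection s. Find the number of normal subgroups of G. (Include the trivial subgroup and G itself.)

7

G has 28 subgroups. Checking conjugation-invariance by order — order 1: 1/1 normal; order 2: 1/15 normal; order 4: 0/7 normal; order 7: 1/1 normal; order 14: 3/3 normal; order 28: 1/1 normal.
Total normal subgroups: 7.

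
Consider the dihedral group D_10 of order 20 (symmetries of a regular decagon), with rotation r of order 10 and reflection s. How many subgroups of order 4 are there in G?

5

|G| = 20 and 4 | 20, so subgroups of order 4 are possible by Lagrange.
The subgroups of order 4 are: {e, r^5, r^2s, r^7s}; {e, r^5, r^3s, r^8s}; {e, r^5, r^4s, r^9s}; {e, r^5, s, r^5s}; … (5 in all).
So G has 5 subgroups of order 4.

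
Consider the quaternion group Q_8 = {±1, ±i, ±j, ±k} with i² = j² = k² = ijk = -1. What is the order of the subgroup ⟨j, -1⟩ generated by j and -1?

4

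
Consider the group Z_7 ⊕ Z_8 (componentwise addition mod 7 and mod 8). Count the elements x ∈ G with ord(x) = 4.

2

An element (a,b) has order lcm(ord(a), ord(b)); count pairs with lcm equal to 4.
Enumerating gives 2 such elements.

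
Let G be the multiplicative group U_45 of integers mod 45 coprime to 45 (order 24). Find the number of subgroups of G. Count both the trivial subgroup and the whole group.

|G| = 24, so by Lagrange every subgroup order divides 24. Divisors: 1, 2, 3, 4, 6, 8, 12, 24.
Subgroups by order — order 1: 1; order 2: 3; order 3: 1; order 4: 3; order 6: 3; order 8: 1; order 12: 3; order 24: 1.
Total: 1 + 3 + 1 + 3 + 3 + 1 + 3 + 1 = 16.

16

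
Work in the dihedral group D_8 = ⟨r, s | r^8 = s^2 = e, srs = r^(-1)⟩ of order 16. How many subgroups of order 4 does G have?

|G| = 16 and 4 | 16, so subgroups of order 4 are possible by Lagrange.
The subgroups of order 4 are: {e, r^2, r^4, r^6}; {e, r^4, r^2s, r^6s}; {e, r^4, r^3s, r^7s}; {e, r^4, s, r^4s}; … (5 in all).
So G has 5 subgroups of order 4.

5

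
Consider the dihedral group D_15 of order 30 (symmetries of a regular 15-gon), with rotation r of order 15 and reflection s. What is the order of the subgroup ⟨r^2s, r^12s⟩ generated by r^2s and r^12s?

|⟨r^2s⟩| = 2 and |⟨r^12s⟩| = 2, so |H| is a multiple of lcm(2, 2) = 2 and divides |G| = 30.
Closing under the operation: H = {e, r^5, r^10, r^2s, r^7s, r^12s}, so |H| = 6.

6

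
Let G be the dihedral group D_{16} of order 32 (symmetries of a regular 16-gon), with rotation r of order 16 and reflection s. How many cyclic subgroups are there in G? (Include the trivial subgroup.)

21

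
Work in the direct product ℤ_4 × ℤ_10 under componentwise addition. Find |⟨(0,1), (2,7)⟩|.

20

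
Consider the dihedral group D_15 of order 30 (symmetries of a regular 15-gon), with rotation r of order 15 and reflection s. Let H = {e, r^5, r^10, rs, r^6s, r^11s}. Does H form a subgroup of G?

Yes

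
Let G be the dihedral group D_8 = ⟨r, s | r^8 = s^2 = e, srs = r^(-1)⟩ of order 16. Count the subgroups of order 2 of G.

9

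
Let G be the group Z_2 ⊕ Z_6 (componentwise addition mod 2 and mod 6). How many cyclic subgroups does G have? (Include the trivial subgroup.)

Each element a generates a cyclic subgroup ⟨a⟩; distinct elements may generate the same one (a cyclic group of order d has φ(d) generators).
Cyclic subgroups by order — order 1: 1; order 2: 3; order 3: 1; order 6: 3.
Total: 8.

8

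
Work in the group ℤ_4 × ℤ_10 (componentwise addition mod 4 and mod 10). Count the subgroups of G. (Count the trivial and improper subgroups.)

|G| = 40, so by Lagrange every subgroup order divides 40. Divisors: 1, 2, 4, 5, 8, 10, 20, 40.
Subgroups by order — order 1: 1; order 2: 3; order 4: 3; order 5: 1; order 8: 1; order 10: 3; order 20: 3; order 40: 1.
Total: 1 + 3 + 3 + 1 + 1 + 3 + 3 + 1 = 16.

16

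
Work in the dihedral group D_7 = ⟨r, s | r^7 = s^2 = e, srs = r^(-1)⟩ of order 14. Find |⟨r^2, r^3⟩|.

7

|⟨r^2⟩| = 7 and |⟨r^3⟩| = 7, so |H| is a multiple of lcm(7, 7) = 7 and divides |G| = 14.
Closing under the operation: H = {e, r, r^2, r^3, r^4, r^5, r^6}, so |H| = 7.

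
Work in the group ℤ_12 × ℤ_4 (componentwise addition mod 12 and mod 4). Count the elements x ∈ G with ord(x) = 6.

An element (a,b) has order lcm(ord(a), ord(b)); count pairs with lcm equal to 6.
Enumerating gives 6 such elements.

6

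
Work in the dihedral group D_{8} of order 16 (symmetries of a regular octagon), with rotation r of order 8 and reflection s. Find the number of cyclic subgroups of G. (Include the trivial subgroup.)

Group the elements of G by the cyclic subgroup they generate; each cyclic subgroup of order d accounts for φ(d) elements.
Cyclic subgroups by order — order 1: 1; order 2: 9; order 4: 1; order 8: 1.
Total: 12.

12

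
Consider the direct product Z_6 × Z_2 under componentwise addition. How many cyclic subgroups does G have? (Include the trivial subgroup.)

Group the elements of G by the cyclic subgroup they generate; each cyclic subgroup of order d accounts for φ(d) elements.
Cyclic subgroups by order — order 1: 1; order 2: 3; order 3: 1; order 6: 3.
Total: 8.

8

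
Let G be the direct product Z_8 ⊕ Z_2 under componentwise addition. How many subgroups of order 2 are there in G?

3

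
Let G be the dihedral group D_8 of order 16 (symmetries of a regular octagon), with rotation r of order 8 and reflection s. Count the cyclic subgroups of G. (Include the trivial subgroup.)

Each element a generates a cyclic subgroup ⟨a⟩; distinct elements may generate the same one (a cyclic group of order d has φ(d) generators).
Cyclic subgroups by order — order 1: 1; order 2: 9; order 4: 1; order 8: 1.
Total: 12.

12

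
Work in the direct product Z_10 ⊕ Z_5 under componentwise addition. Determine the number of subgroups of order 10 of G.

6

|G| = 50 and 10 | 50, so subgroups of order 10 are possible by Lagrange.
The subgroups of order 10 are: {(0,0), (0,1), (0,2), (0,3), (0,4), (5,0), (5,1), (5,2), (5,3), (5,4)}; {(0,0), (1,0), (2,0), (3,0), (4,0), (5,0), (6,0), (7,0), (8,0), (9,0)}; {(0,0), (1,1), (2,2), (3,3), (4,4), (5,0), (6,1), (7,2), (8,3), (9,4)}; {(0,0), (1,2), (2,4), (3,1), (4,3), (5,0), (6,2), (7,4), (8,1), (9,3)}; … (6 in all).
So G has 6 subgroups of order 10.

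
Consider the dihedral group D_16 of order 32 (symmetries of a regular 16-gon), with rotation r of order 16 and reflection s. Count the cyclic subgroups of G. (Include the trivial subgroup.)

Each element a generates a cyclic subgroup ⟨a⟩; distinct elements may generate the same one (a cyclic group of order d has φ(d) generators).
Cyclic subgroups by order — order 1: 1; order 2: 17; order 4: 1; order 8: 1; order 16: 1.
Total: 21.

21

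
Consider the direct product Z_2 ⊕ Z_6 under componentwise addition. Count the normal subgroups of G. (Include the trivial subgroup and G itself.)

G is abelian, so every subgroup is normal.
G has 10 subgroups in total, hence 10 normal subgroups.

10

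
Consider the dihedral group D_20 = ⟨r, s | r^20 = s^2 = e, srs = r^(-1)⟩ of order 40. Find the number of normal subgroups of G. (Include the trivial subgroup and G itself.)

9

G has 48 subgroups. Checking conjugation-invariance by order — order 1: 1/1 normal; order 2: 1/21 normal; order 4: 1/11 normal; order 5: 1/1 normal; order 8: 0/5 normal; order 10: 1/5 normal; order 20: 3/3 normal; order 40: 1/1 normal.
Total normal subgroups: 9.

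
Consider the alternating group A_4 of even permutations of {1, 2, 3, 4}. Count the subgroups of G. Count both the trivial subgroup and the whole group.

10

|G| = 12, so by Lagrange every subgroup order divides 12. Divisors: 1, 2, 3, 4, 6, 12.
Subgroups by order — order 1: 1; order 2: 3; order 3: 4; order 4: 1; order 6: 0; order 12: 1.
Total: 1 + 3 + 4 + 1 + 0 + 1 = 10.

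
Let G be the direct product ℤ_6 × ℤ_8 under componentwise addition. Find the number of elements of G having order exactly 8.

8

An element (a,b) has order lcm(ord(a), ord(b)); count pairs with lcm equal to 8.
Enumerating gives 8 such elements.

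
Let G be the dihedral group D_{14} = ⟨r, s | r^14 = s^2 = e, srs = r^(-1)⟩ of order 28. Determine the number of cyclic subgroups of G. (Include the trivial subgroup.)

18

Group the elements of G by the cyclic subgroup they generate; each cyclic subgroup of order d accounts for φ(d) elements.
Cyclic subgroups by order — order 1: 1; order 2: 15; order 7: 1; order 14: 1.
Total: 18.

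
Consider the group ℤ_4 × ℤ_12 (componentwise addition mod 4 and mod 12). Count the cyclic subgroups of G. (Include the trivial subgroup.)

Each element a generates a cyclic subgroup ⟨a⟩; distinct elements may generate the same one (a cyclic group of order d has φ(d) generators).
Cyclic subgroups by order — order 1: 1; order 2: 3; order 3: 1; order 4: 6; order 6: 3; order 12: 6.
Total: 20.

20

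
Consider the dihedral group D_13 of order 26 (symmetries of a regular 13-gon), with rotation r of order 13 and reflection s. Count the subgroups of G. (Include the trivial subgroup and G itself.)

16

|G| = 26, so by Lagrange every subgroup order divides 26. Divisors: 1, 2, 13, 26.
Subgroups by order — order 1: 1; order 2: 13; order 13: 1; order 26: 1.
Total: 1 + 13 + 1 + 1 = 16.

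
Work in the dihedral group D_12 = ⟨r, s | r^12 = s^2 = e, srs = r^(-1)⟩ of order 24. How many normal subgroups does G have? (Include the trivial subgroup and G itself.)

G has 34 subgroups. Checking conjugation-invariance by order — order 1: 1/1 normal; order 2: 1/13 normal; order 3: 1/1 normal; order 4: 1/7 normal; order 6: 1/5 normal; order 8: 0/3 normal; order 12: 3/3 normal; order 24: 1/1 normal.
Total normal subgroups: 9.

9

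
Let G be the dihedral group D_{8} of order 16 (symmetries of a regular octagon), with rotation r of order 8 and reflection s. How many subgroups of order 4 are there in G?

5

|G| = 16 and 4 | 16, so subgroups of order 4 are possible by Lagrange.
The subgroups of order 4 are: {e, r^2, r^4, r^6}; {e, r^4, r^2s, r^6s}; {e, r^4, r^3s, r^7s}; {e, r^4, s, r^4s}; … (5 in all).
So G has 5 subgroups of order 4.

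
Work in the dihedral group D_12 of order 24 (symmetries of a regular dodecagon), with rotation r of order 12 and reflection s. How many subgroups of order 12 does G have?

|G| = 24 and 12 | 24, so subgroups of order 12 are possible by Lagrange.
The subgroups of order 12 are: {e, r, r^2, r^3, r^4, r^5, r^6, r^7, r^8, r^9, r^10, r^11}; {e, r^2, r^4, r^6, r^8, r^10, s, r^2s, r^4s, r^6s, r^8s, r^10s}; {e, r^2, r^4, r^6, r^8, r^10, rs, r^3s, r^5s, r^7s, r^9s, r^11s}.
So G has 3 subgroups of order 12.

3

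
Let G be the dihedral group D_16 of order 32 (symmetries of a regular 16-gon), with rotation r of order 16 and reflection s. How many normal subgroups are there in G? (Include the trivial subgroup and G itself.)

8

G has 36 subgroups. Checking conjugation-invariance by order — order 1: 1/1 normal; order 2: 1/17 normal; order 4: 1/9 normal; order 8: 1/5 normal; order 16: 3/3 normal; order 32: 1/1 normal.
Total normal subgroups: 8.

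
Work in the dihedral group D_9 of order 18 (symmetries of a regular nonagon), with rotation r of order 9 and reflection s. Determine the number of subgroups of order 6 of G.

3

|G| = 18 and 6 | 18, so subgroups of order 6 are possible by Lagrange.
The subgroups of order 6 are: {e, r^3, r^6, r^2s, r^5s, r^8s}; {e, r^3, r^6, s, r^3s, r^6s}; {e, r^3, r^6, rs, r^4s, r^7s}.
So G has 3 subgroups of order 6.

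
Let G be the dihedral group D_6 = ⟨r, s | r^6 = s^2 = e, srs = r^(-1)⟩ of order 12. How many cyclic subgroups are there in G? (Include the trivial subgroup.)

10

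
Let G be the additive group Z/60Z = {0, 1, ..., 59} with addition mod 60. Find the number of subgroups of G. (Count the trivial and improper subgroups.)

A cyclic group of order 60 has exactly one subgroup for each divisor of 60.
Divisors of 60: 1, 2, 3, 4, 5, 6, 10, 12, 15, 20, 30, 60.
So Z/60Z has 12 subgroups.

12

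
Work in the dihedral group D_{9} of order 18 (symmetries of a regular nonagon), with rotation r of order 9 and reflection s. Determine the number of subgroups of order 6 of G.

|G| = 18 and 6 | 18, so subgroups of order 6 are possible by Lagrange.
The subgroups of order 6 are: {e, r^3, r^6, r^2s, r^5s, r^8s}; {e, r^3, r^6, s, r^3s, r^6s}; {e, r^3, r^6, rs, r^4s, r^7s}.
So G has 3 subgroups of order 6.

3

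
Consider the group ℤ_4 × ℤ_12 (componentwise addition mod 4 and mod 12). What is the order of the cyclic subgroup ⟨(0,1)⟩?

12

The order of (0,1) in Z_4 × Z_12 is lcm(ord(0) in Z_4, ord(1) in Z_12).
ord(0) = 1 and ord(1) = 12, so |⟨(0,1)⟩| = lcm(1, 12) = 12.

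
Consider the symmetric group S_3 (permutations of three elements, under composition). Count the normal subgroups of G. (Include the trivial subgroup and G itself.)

G has 6 subgroups. Checking conjugation-invariance by order — order 1: 1/1 normal; order 2: 0/3 normal; order 3: 1/1 normal; order 6: 1/1 normal.
Total normal subgroups: 3.

3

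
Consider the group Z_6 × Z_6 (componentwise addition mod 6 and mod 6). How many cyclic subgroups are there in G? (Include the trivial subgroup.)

20

A cyclic subgroup of order d is generated by each of its φ(d) elements of order d, so the cyclic subgroups of order d number (#elements of order d)/φ(d).
Cyclic subgroups by order — order 1: 1; order 2: 3; order 3: 4; order 6: 12.
Total: 20.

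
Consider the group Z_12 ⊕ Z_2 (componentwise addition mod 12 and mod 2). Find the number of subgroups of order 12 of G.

3

|G| = 24 and 12 | 24, so subgroups of order 12 are possible by Lagrange.
The subgroups of order 12 are: {(0,0), (0,1), (2,0), (2,1), (4,0), (4,1), (6,0), (6,1), (8,0), (8,1), (10,0), (10,1)}; {(0,0), (1,0), (2,0), (3,0), (4,0), (5,0), (6,0), (7,0), (8,0), (9,0), (10,0), (11,0)}; {(0,0), (1,1), (2,0), (3,1), (4,0), (5,1), (6,0), (7,1), (8,0), (9,1), (10,0), (11,1)}.
So G has 3 subgroups of order 12.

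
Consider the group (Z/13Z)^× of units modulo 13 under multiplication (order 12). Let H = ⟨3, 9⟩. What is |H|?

3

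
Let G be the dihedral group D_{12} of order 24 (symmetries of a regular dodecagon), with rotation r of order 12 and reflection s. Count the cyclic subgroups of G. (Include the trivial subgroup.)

18

A cyclic subgroup of order d is generated by each of its φ(d) elements of order d, so the cyclic subgroups of order d number (#elements of order d)/φ(d).
Cyclic subgroups by order — order 1: 1; order 2: 13; order 3: 1; order 4: 1; order 6: 1; order 12: 1.
Total: 18.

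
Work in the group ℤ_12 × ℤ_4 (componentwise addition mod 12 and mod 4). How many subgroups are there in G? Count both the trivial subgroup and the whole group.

|G| = 48, so by Lagrange every subgroup order divides 48. Divisors: 1, 2, 3, 4, 6, 8, 12, 16, 24, 48.
Subgroups by order — order 1: 1; order 2: 3; order 3: 1; order 4: 7; order 6: 3; order 8: 3; order 12: 7; order 16: 1; order 24: 3; order 48: 1.
Total: 1 + 3 + 1 + 7 + 3 + 3 + 7 + 1 + 3 + 1 = 30.

30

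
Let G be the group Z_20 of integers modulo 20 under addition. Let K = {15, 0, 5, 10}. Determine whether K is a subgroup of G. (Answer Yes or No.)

|K| = 4 divides |G| = 20, consistent with Lagrange.
K contains the identity, every element's inverse is in K, and K is closed under +: it is a subgroup.
In fact K = ⟨5⟩.

Yes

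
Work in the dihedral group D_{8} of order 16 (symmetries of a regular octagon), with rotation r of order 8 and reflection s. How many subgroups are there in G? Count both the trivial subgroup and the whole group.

19

|G| = 16, so by Lagrange every subgroup order divides 16. Divisors: 1, 2, 4, 8, 16.
Subgroups by order — order 1: 1; order 2: 9; order 4: 5; order 8: 3; order 16: 1.
Total: 1 + 9 + 5 + 3 + 1 = 19.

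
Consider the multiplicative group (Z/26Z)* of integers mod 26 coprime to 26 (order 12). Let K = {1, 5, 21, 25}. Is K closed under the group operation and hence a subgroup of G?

|K| = 4 divides |G| = 12, consistent with Lagrange.
K contains the identity, every element's inverse is in K, and K is closed under ·: it is a subgroup.
In fact K = ⟨21⟩.

Yes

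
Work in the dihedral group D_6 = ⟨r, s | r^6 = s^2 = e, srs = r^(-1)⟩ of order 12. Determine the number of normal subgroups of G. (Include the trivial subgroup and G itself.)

7

G has 16 subgroups. Checking conjugation-invariance by order — order 1: 1/1 normal; order 2: 1/7 normal; order 3: 1/1 normal; order 4: 0/3 normal; order 6: 3/3 normal; order 12: 1/1 normal.
Total normal subgroups: 7.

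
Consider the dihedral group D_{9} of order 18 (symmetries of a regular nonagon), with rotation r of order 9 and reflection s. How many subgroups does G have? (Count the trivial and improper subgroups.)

16

|G| = 18, so by Lagrange every subgroup order divides 18. Divisors: 1, 2, 3, 6, 9, 18.
Subgroups by order — order 1: 1; order 2: 9; order 3: 1; order 6: 3; order 9: 1; order 18: 1.
Total: 1 + 9 + 1 + 3 + 1 + 1 = 16.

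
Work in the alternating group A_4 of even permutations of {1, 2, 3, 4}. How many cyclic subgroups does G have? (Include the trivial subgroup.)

8

Group the elements of G by the cyclic subgroup they generate; each cyclic subgroup of order d accounts for φ(d) elements.
Cyclic subgroups by order — order 1: 1; order 2: 3; order 3: 4.
Total: 8.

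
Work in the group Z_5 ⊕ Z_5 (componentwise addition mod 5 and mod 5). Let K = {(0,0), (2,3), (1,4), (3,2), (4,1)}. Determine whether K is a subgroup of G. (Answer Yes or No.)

Yes

|K| = 5 divides |G| = 25, consistent with Lagrange.
K contains the identity, every element's inverse is in K, and K is closed under +: it is a subgroup.
In fact K = ⟨(2,3)⟩.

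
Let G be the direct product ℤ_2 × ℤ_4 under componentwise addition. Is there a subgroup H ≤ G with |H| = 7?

7 does not divide |G| = 8, so by Lagrange no subgroup of order 7 exists.

No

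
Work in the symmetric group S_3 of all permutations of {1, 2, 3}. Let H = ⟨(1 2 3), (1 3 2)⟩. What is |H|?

|⟨(1 2 3)⟩| = 3 and |⟨(1 3 2)⟩| = 3, so |H| is a multiple of lcm(3, 3) = 3 and divides |G| = 6.
Closing under the operation: H = {e, (1 2 3), (1 3 2)}, so |H| = 3.

3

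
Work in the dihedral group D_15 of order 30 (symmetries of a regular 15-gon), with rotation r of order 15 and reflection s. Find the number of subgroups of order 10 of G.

|G| = 30 and 10 | 30, so subgroups of order 10 are possible by Lagrange.
The subgroups of order 10 are: {e, r^3, r^6, r^9, r^12, rs, r^4s, r^7s, r^10s, r^13s}; {e, r^3, r^6, r^9, r^12, r^2s, r^5s, r^8s, r^11s, r^14s}; {e, r^3, r^6, r^9, r^12, s, r^3s, r^6s, r^9s, r^12s}.
So G has 3 subgroups of order 10.

3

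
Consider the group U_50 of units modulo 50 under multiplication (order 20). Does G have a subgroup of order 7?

7 does not divide |G| = 20, so by Lagrange no subgroup of order 7 exists.

No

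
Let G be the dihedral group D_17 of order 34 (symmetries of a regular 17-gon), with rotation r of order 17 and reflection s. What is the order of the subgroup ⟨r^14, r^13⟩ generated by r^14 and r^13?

17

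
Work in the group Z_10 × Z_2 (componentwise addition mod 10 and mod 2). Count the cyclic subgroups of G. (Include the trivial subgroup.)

8

Group the elements of G by the cyclic subgroup they generate; each cyclic subgroup of order d accounts for φ(d) elements.
Cyclic subgroups by order — order 1: 1; order 2: 3; order 5: 1; order 10: 3.
Total: 8.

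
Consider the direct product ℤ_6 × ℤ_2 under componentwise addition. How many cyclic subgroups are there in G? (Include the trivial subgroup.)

8

A cyclic subgroup of order d is generated by each of its φ(d) elements of order d, so the cyclic subgroups of order d number (#elements of order d)/φ(d).
Cyclic subgroups by order — order 1: 1; order 2: 3; order 3: 1; order 6: 3.
Total: 8.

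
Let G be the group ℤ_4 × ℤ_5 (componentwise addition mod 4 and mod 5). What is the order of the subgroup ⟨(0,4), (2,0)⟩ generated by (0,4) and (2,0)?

|⟨(0,4)⟩| = 5 and |⟨(2,0)⟩| = 2, so |H| is a multiple of lcm(5, 2) = 10 and divides |G| = 20.
Closing under the operation: H = {(0,0), (0,1), (0,2), (0,3), (0,4), (2,0), (2,1), (2,2), (2,3), (2,4)}, so |H| = 10.

10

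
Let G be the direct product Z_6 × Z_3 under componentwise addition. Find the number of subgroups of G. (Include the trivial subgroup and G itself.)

|G| = 18, so by Lagrange every subgroup order divides 18. Divisors: 1, 2, 3, 6, 9, 18.
Subgroups by order — order 1: 1; order 2: 1; order 3: 4; order 6: 4; order 9: 1; order 18: 1.
Total: 1 + 1 + 4 + 4 + 1 + 1 = 12.

12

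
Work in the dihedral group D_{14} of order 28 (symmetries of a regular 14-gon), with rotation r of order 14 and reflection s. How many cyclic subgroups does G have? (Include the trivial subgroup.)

Each element a generates a cyclic subgroup ⟨a⟩; distinct elements may generate the same one (a cyclic group of order d has φ(d) generators).
Cyclic subgroups by order — order 1: 1; order 2: 15; order 7: 1; order 14: 1.
Total: 18.

18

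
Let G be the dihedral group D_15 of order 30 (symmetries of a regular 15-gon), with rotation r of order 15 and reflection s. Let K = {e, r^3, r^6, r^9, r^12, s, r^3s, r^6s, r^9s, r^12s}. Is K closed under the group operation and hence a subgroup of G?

Yes

|K| = 10 divides |G| = 30, consistent with Lagrange.
K contains the identity, every element's inverse is in K, and K is closed under ·: it is a subgroup.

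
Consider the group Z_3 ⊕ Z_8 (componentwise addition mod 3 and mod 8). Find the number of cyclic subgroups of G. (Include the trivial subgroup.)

A cyclic subgroup of order d is generated by each of its φ(d) elements of order d, so the cyclic subgroups of order d number (#elements of order d)/φ(d).
Cyclic subgroups by order — order 1: 1; order 2: 1; order 3: 1; order 4: 1; order 6: 1; order 8: 1; order 12: 1; order 24: 1.
Total: 8.

8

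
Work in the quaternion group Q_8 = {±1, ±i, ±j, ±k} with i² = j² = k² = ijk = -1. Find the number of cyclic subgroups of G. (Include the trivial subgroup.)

A cyclic subgroup of order d is generated by each of its φ(d) elements of order d, so the cyclic subgroups of order d number (#elements of order d)/φ(d).
Cyclic subgroups by order — order 1: 1; order 2: 1; order 4: 3.
Total: 5.

5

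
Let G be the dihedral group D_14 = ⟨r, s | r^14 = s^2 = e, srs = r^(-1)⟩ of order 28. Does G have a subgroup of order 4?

Yes

4 | 28. A subgroup of order 4 is {e, r^7, r^3s, r^10s}.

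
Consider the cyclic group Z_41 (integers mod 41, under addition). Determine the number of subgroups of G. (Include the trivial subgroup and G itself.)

2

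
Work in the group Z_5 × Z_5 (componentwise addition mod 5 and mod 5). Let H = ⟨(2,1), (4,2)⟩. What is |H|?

|⟨(2,1)⟩| = 5 and |⟨(4,2)⟩| = 5, so |H| is a multiple of lcm(5, 5) = 5 and divides |G| = 25.
Closing under the operation: H = {(0,0), (1,3), (2,1), (3,4), (4,2)}, so |H| = 5.

5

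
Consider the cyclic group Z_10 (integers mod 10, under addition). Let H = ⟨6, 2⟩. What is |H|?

|⟨6⟩| = 5 and |⟨2⟩| = 5, so |H| is a multiple of lcm(5, 5) = 5 and divides |G| = 10.
Closing under the operation: H = {0, 2, 4, 6, 8}, so |H| = 5.

5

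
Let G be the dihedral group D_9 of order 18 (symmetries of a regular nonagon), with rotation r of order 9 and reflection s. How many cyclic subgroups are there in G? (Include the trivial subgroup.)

12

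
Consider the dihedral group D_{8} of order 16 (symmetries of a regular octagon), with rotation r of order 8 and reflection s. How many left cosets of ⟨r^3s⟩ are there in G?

8

|⟨r^3s⟩| = 2 and |G| = 16.
By Lagrange, [G : H] = |G|/|H| = 16/2 = 8.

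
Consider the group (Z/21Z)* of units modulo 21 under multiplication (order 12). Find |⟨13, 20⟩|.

4

|⟨13⟩| = 2 and |⟨20⟩| = 2, so |H| is a multiple of lcm(2, 2) = 2 and divides |G| = 12.
Closing under the operation: H = {1, 8, 13, 20}, so |H| = 4.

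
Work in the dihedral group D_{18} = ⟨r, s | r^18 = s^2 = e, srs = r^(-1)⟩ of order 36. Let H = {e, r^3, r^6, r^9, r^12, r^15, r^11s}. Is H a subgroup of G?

No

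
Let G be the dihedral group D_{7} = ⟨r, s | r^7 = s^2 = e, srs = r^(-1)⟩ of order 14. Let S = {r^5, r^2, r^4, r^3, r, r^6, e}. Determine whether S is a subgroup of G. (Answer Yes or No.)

Yes

|S| = 7 divides |G| = 14, consistent with Lagrange.
S contains the identity, every element's inverse is in S, and S is closed under ·: it is a subgroup.
In fact S = ⟨r^4⟩.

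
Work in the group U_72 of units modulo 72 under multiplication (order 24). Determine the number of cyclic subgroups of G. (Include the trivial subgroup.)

A cyclic subgroup of order d is generated by each of its φ(d) elements of order d, so the cyclic subgroups of order d number (#elements of order d)/φ(d).
Cyclic subgroups by order — order 1: 1; order 2: 7; order 3: 1; order 6: 7.
Total: 16.

16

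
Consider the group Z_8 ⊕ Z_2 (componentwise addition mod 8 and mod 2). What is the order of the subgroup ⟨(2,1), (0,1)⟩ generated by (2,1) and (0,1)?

|⟨(2,1)⟩| = 4 and |⟨(0,1)⟩| = 2, so |H| is a multiple of lcm(4, 2) = 4 and divides |G| = 16.
Closing under the operation: H = {(0,0), (0,1), (2,0), (2,1), (4,0), (4,1), (6,0), (6,1)}, so |H| = 8.

8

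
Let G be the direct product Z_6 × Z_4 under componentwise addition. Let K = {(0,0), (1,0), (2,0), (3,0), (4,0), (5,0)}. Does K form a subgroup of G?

Yes

|K| = 6 divides |G| = 24, consistent with Lagrange.
K contains the identity, every element's inverse is in K, and K is closed under +: it is a subgroup.
In fact K = ⟨(5,0)⟩.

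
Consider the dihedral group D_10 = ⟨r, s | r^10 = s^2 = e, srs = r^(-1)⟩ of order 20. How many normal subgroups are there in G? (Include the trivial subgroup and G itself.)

7

G has 22 subgroups. Checking conjugation-invariance by order — order 1: 1/1 normal; order 2: 1/11 normal; order 4: 0/5 normal; order 5: 1/1 normal; order 10: 3/3 normal; order 20: 1/1 normal.
Total normal subgroups: 7.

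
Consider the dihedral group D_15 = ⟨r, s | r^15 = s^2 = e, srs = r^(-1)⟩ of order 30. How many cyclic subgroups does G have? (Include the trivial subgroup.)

19

A cyclic subgroup of order d is generated by each of its φ(d) elements of order d, so the cyclic subgroups of order d number (#elements of order d)/φ(d).
Cyclic subgroups by order — order 1: 1; order 2: 15; order 3: 1; order 5: 1; order 15: 1.
Total: 19.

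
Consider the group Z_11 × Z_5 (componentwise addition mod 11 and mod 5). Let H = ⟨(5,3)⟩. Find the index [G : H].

|⟨(5,3)⟩| = 55 and |G| = 55.
By Lagrange, [G : H] = |G|/|H| = 55/55 = 1.

1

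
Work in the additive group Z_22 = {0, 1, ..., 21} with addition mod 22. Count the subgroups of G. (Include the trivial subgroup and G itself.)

4

Subgroups of the cyclic group Z_22 correspond bijectively to divisors of 22.
Divisors of 22: 1, 2, 11, 22.
So Z_22 has 4 subgroups.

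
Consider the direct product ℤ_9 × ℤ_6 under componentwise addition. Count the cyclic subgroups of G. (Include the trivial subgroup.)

16

Each element a generates a cyclic subgroup ⟨a⟩; distinct elements may generate the same one (a cyclic group of order d has φ(d) generators).
Cyclic subgroups by order — order 1: 1; order 2: 1; order 3: 4; order 6: 4; order 9: 3; order 18: 3.
Total: 16.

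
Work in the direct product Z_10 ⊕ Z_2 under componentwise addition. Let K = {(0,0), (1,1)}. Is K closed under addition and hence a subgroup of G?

(1,1) ∈ K but its inverse (9,1) ∉ K, so K is not a subgroup.

No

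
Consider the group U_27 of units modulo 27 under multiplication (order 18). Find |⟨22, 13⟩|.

9

|⟨22⟩| = 9 and |⟨13⟩| = 9, so |H| is a multiple of lcm(9, 9) = 9 and divides |G| = 18.
Closing under the operation: H = {1, 4, 7, 10, 13, 16, 19, 22, 25}, so |H| = 9.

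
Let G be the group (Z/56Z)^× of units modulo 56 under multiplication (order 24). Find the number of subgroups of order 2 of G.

|G| = 24 and 2 | 24, so subgroups of order 2 are possible by Lagrange.
The subgroups of order 2 are: {1, 13}; {1, 15}; {1, 27}; {1, 29}; … (7 in all).
So G has 7 subgroups of order 2.

7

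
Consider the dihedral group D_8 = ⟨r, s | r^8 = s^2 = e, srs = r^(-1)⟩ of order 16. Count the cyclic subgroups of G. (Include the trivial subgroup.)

Each element a generates a cyclic subgroup ⟨a⟩; distinct elements may generate the same one (a cyclic group of order d has φ(d) generators).
Cyclic subgroups by order — order 1: 1; order 2: 9; order 4: 1; order 8: 1.
Total: 12.

12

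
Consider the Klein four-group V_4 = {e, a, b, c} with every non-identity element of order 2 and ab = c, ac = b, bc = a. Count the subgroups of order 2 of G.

3

|G| = 4 and 2 | 4, so subgroups of order 2 are possible by Lagrange.
The subgroups of order 2 are: {e, a}; {e, b}; {e, c}.
So G has 3 subgroups of order 2.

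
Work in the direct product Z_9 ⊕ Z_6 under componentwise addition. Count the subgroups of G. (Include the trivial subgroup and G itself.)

20

|G| = 54, so by Lagrange every subgroup order divides 54. Divisors: 1, 2, 3, 6, 9, 18, 27, 54.
Subgroups by order — order 1: 1; order 2: 1; order 3: 4; order 6: 4; order 9: 4; order 18: 4; order 27: 1; order 54: 1.
Total: 1 + 1 + 4 + 4 + 4 + 4 + 1 + 1 = 20.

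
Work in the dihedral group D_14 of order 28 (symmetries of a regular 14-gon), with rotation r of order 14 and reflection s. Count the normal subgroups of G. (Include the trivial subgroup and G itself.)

G has 28 subgroups. Checking conjugation-invariance by order — order 1: 1/1 normal; order 2: 1/15 normal; order 4: 0/7 normal; order 7: 1/1 normal; order 14: 3/3 normal; order 28: 1/1 normal.
Total normal subgroups: 7.

7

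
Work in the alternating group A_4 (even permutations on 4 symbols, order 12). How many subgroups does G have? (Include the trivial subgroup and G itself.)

10

|G| = 12, so by Lagrange every subgroup order divides 12. Divisors: 1, 2, 3, 4, 6, 12.
Subgroups by order — order 1: 1; order 2: 3; order 3: 4; order 4: 1; order 6: 0; order 12: 1.
Total: 1 + 3 + 4 + 1 + 0 + 1 = 10.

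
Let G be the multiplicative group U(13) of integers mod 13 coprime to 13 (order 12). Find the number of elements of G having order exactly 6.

2

The elements of order 6 are: 4, 10.
That's 2.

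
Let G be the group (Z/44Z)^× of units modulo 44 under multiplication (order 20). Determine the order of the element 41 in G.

10

Compute successive powers of 41 mod 44: 41, 9, 17, 37, 21, 25, 13, 5, …; 41^10 ≡ 1 (mod 44).
So |⟨41⟩| = 10.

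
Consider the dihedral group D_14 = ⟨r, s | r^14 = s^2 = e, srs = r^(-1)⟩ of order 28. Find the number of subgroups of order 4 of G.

|G| = 28 and 4 | 28, so subgroups of order 4 are possible by Lagrange.
The subgroups of order 4 are: {e, r^7, r^3s, r^10s}; {e, r^7, r^4s, r^11s}; {e, r^7, r^5s, r^12s}; {e, r^7, r^6s, r^13s}; … (7 in all).
So G has 7 subgroups of order 4.

7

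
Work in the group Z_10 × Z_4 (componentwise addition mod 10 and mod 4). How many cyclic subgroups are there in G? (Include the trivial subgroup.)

Group the elements of G by the cyclic subgroup they generate; each cyclic subgroup of order d accounts for φ(d) elements.
Cyclic subgroups by order — order 1: 1; order 2: 3; order 4: 2; order 5: 1; order 10: 3; order 20: 2.
Total: 12.

12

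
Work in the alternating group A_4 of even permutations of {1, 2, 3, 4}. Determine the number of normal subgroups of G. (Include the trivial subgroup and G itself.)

3

G has 10 subgroups. Checking conjugation-invariance by order — order 1: 1/1 normal; order 2: 0/3 normal; order 3: 0/4 normal; order 4: 1/1 normal; order 12: 1/1 normal.
Total normal subgroups: 3.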